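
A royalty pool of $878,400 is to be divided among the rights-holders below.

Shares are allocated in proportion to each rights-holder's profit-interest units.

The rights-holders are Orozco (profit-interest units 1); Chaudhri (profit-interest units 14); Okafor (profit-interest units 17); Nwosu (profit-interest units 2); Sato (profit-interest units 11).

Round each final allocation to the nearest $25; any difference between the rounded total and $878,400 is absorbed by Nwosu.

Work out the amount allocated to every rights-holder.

Orozco: $19,525; Chaudhri: $273,275; Okafor: $331,850; Nwosu: $39,025; Sato: $214,725

Total profit-interest units = 45.
Proportional shares: Orozco 1/45 × $878,400 = 19,520.00; Chaudhri 14/45 × $878,400 = 273,280.00; Okafor 17/45 × $878,400 = 331,840.00; Nwosu 2/45 × $878,400 = 39,040.00; Sato 11/45 × $878,400 = 214,720.00.
After rounding ($25): Orozco $19,525; Chaudhri $273,275; Okafor $331,850; Nwosu $39,050; Sato $214,725. Sum = $878,425.
Difference $878,400 − $878,425 = −$25 applied to Nwosu: Nwosu becomes $39,025.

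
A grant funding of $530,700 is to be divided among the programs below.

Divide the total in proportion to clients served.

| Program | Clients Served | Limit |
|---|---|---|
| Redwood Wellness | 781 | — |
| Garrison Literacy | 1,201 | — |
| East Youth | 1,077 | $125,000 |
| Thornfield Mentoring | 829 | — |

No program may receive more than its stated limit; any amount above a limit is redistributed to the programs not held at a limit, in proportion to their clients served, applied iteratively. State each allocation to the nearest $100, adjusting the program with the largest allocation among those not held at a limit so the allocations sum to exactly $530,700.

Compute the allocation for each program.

Redwood Wellness: $112,700 · Garrison Literacy: $173,400 · East Youth: $125,000 · Thornfield Mentoring: $119,600

Total clients served = 3,888.
Proportional shares (ignoring caps): Redwood Wellness 106,604.09; Garrison Literacy 163,932.79; East Youth 147,007.18; Thornfield Mentoring 113,155.94.
Held at cap: East Youth ($125,000); balance $405,700 reallocated over remaining clients served 2,811.
Shares after redistribution: Redwood Wellness 112,718.50 → $112,700; Garrison Literacy 173,335.36 → $173,300; Thornfield Mentoring 119,646.14 → $119,600.
Rounding difference +$100 applied to Garrison Literacy → $173,400.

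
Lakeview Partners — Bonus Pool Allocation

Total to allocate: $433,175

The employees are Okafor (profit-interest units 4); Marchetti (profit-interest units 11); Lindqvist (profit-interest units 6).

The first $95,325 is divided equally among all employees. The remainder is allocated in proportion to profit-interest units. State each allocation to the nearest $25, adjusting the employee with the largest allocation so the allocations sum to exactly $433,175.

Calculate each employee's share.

Equal tier: $95,325 ÷ 3 = $31,775 apiece.
Remainder $337,850 by profit-interest units (total 21): Okafor 64,352.38 → $64,350; Marchetti 176,969.05 → $176,975; Lindqvist 96,528.57 → $96,525.
Totals: Okafor $31,775 + $64,350 = $96,125; Marchetti $31,775 + $176,975 = $208,750; Lindqvist $31,775 + $96,525 = $128,300.

Okafor: $96,125 | Marchetti: $208,750 | Lindqvist: $128,300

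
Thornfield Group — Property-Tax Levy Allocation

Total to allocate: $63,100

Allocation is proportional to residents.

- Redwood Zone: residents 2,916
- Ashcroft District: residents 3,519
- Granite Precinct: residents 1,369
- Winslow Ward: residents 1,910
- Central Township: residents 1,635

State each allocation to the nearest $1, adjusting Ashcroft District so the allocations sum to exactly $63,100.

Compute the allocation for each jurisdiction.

Combined residents = 11,349.
Proportional shares: Redwood Zone 2,916/11,349 × $63,100 = 16,212.85; Ashcroft District 3,519/11,349 × $63,100 = 19,565.504; Granite Precinct 1,369/11,349 × $63,100 = 7,611.59; Winslow Ward 1,910/11,349 × $63,100 = 10,619.53; Central Township 1,635/11,349 × $63,100 = 9,090.54.
Rounded to nearest $1: Redwood Zone $16,213; Ashcroft District $19,566; Granite Precinct $7,612; Winslow Ward $10,620; Central Township $9,091. Sum = $63,102.
Difference $63,100 − $63,102 = −$2 applied to Ashcroft District: Ashcroft District becomes $19,564.

Redwood Zone: $16,213; Ashcroft District: $19,564; Granite Precinct: $7,612; Winslow Ward: $10,620; Central Township: $9,091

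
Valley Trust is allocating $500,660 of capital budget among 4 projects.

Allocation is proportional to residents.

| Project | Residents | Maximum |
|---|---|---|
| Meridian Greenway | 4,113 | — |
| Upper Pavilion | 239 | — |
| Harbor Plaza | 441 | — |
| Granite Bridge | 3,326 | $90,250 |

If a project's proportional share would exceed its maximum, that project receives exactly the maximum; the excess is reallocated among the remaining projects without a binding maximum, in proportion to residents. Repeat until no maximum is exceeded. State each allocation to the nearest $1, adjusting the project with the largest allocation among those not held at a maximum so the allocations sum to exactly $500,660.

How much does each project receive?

Meridian Greenway: $352,184 · Upper Pavilion: $20,465 · Harbor Plaza: $37,761 · Granite Bridge: $90,250

Residents total: 8,119.
Pro-rata shares before constraints: Meridian Greenway 253,629.09; Upper Pavilion 14,737.99; Harbor Plaza 27,194.37; Granite Bridge 205,098.55.
Held at cap: Granite Bridge ($90,250); remaining pool $410,410 reallocated over remaining residents 4,793.
Shares after redistribution: Meridian Greenway 352,183.67 → $352,184; Upper Pavilion 20,464.84 → $20,465; Harbor Plaza 37,761.49 → $37,761.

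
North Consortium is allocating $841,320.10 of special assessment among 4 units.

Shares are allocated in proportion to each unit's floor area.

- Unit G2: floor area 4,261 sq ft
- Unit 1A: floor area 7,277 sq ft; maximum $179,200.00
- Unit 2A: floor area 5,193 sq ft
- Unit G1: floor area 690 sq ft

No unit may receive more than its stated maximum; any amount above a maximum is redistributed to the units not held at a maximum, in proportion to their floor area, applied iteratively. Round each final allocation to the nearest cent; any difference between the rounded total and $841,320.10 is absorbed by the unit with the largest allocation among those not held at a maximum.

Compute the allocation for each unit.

Unit G2: $278,124.38; Unit 1A: $179,200.00; Unit 2A: $338,957.98; Unit G1: $45,037.74

Floor area total: 17,421.
Proportional shares (ignoring caps): Unit G2 205,778.3678; Unit 1A 351,431.3970; Unit 2A 250,787.8583; Unit G1 33,322.4768.
Cap binds for Unit 1A ($179,200.00); balance $662,120.10 reallocated over remaining floor area 10,144.
Redistributed shares: Unit G2 278,124.3835 → $278,124.38; Unit 2A 338,957.9731 → $338,957.97; Unit G1 45,037.7434 → $45,037.74.
Rounding difference +$0.01 applied to Unit 2A → $338,957.98.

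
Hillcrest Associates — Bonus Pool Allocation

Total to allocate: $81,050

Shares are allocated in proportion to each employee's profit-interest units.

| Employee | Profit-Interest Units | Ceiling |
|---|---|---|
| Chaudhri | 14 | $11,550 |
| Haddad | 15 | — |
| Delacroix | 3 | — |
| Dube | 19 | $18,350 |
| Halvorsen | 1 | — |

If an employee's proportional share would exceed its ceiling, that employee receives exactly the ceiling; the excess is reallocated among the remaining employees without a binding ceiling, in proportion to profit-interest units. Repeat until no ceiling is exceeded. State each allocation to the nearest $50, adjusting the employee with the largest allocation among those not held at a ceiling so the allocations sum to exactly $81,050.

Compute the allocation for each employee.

Total profit-interest units = 52.
Proportional shares (ignoring caps): Chaudhri 21,821.15; Haddad 23,379.81; Delacroix 4,675.96; Dube 29,614.42; Halvorsen 1,558.65.
Cap binds for Chaudhri ($11,550), Dube ($18,350); balance $51,150 reallocated over remaining profit-interest units 19.
Shares after redistribution: Haddad 40,381.58 → $40,400; Delacroix 8,076.32 → $8,100; Halvorsen 2,692.11 → $2,700.
Rounding difference −$50 applied to Haddad → $40,350.

Chaudhri: $11,550 · Haddad: $40,350 · Delacroix: $8,100 · Dube: $18,350 · Halvorsen: $2,700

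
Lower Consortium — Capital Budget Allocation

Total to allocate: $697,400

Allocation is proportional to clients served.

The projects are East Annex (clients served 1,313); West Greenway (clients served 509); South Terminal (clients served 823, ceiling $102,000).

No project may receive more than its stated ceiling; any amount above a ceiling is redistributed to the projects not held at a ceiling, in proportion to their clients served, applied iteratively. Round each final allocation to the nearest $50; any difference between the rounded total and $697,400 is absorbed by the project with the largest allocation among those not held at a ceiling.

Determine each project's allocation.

Sum of clients served: 2,645.
Pro-rata shares before constraints: East Annex 346,195.16; West Greenway 134,206.65; South Terminal 216,998.19.
Cap binds for South Terminal ($102,000); remaining pool $595,400 reallocated over remaining clients served 1,822.
Shares after redistribution: East Annex 429,067.07 → $429,050; West Greenway 166,332.93 → $166,350.

East Annex: $429,050; West Greenway: $166,350; South Terminal: $102,000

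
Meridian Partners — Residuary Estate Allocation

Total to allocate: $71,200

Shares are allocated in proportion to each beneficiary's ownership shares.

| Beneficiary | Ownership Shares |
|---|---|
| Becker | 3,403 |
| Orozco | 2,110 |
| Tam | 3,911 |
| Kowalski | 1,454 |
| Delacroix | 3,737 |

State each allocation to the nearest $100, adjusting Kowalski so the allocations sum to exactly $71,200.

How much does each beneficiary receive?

Sum of ownership shares: 14,615.
Raw shares: Becker 3,403/14,615 × $71,200 = 16,578.42; Orozco 2,110/14,615 × $71,200 = 10,279.30; Tam 3,911/14,615 × $71,200 = 19,053.25; Kowalski 1,454/14,615 × $71,200 = 7,083.46; Delacroix 3,737/14,615 × $71,200 = 18,205.57.
After rounding ($100): Becker $16,600; Orozco $10,300; Tam $19,100; Kowalski $7,100; Delacroix $18,200. Sum = $71,300.
Difference $71,200 − $71,300 = −$100 applied to Kowalski: Kowalski becomes $7,000.

Becker: $16,600; Orozco: $10,300; Tam: $19,100; Kowalski: $7,000; Delacroix: $18,200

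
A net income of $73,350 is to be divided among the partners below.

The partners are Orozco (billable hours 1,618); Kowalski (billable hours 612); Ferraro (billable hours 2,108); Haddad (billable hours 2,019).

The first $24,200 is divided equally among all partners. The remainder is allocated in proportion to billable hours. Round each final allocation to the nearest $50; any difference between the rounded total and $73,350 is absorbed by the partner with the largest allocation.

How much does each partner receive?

First tranche $24,200 split equally: $6,050 each.
Remainder $49,150 by billable hours (total 6,357): Orozco 12,509.78 → $12,500; Kowalski 4,731.76 → $4,750; Ferraro 16,298.29 → $16,300; Haddad 15,610.17 → $15,600.
Totals: Orozco $6,050 + $12,500 = $18,550; Kowalski $6,050 + $4,750 = $10,800; Ferraro $6,050 + $16,300 = $22,350; Haddad $6,050 + $15,600 = $21,650.

Orozco: $18,550 · Kowalski: $10,800 · Ferraro: $22,350 · Haddad: $21,650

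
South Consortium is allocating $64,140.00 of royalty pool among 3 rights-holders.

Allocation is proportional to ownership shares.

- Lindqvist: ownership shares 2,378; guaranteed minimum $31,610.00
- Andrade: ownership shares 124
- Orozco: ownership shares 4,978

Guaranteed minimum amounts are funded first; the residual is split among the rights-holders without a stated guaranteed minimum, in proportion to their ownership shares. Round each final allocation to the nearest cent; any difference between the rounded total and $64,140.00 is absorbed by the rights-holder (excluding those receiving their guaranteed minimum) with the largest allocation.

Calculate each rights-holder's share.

Guaranteed amounts: Lindqvist $31,610.00. Balance $32,530.00.
Balance split over remaining ownership shares 5,102: Andrade 790.6154 → $790.62; Orozco 31,739.3846 → $31,739.38.

Lindqvist: $31,610.00; Andrade: $790.62; Orozco: $31,739.38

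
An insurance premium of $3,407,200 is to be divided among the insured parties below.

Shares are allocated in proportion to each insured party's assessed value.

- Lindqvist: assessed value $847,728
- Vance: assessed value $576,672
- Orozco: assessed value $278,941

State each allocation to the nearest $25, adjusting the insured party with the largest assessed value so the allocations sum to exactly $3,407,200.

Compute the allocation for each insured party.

Lindqvist: $1,695,700 | Vance: $1,153,525 | Orozco: $557,975

Combined assessed value = 1,703,341.
Raw shares: Lindqvist 847,728/1,703,341 × $3,407,200 = 1,695,713.80; Vance 576,672/1,703,341 × $3,407,200 = 1,153,519.37; Orozco 278,941/1,703,341 × $3,407,200 = 557,966.83.
Rounded to nearest $25: Lindqvist $1,695,725; Vance $1,153,525; Orozco $557,975. Sum = $3,407,225.
Difference $3,407,200 − $3,407,225 = −$25 applied to largest assessed value (Lindqvist): Lindqvist becomes $1,695,700.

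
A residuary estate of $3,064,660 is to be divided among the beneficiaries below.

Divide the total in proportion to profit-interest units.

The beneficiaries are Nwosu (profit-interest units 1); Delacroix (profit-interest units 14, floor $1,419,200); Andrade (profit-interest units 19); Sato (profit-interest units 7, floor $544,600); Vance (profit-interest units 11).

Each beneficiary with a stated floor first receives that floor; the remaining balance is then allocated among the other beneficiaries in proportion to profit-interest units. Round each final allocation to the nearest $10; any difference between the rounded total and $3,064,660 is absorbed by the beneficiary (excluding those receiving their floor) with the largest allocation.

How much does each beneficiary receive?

Minimums first: Delacroix $1,419,200; Sato $544,600. Balance $1,100,860.
Balance split over remaining profit-interest units 31: Nwosu 35,511.61 → $35,510; Andrade 674,720.65 → $674,720; Vance 390,627.74 → $390,630.

Nwosu: $35,510; Delacroix: $1,419,200; Andrade: $674,720; Sato: $544,600; Vance: $390,630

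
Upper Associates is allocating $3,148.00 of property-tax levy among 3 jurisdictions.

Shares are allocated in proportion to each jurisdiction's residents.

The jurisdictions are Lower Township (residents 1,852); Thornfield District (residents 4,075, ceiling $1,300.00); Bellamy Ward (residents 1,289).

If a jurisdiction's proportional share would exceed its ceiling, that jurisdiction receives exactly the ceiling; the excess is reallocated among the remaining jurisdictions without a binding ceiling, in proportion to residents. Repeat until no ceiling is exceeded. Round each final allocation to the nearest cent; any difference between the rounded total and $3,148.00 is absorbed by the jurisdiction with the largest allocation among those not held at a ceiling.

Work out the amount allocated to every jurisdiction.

Residents total: 7,216.
Pro-rata shares before constraints: Lower Township 807.9401; Thornfield District 1,777.7300; Bellamy Ward 562.3298.
Held at cap: Thornfield District ($1,300.00); remaining pool $1,848.00 reallocated over remaining residents 3,141.
Shares after redistribution: Lower Township 1,089.6199 → $1,089.62; Bellamy Ward 758.3801 → $758.38.

Lower Township: $1,089.62 · Thornfield District: $1,300.00 · Bellamy Ward: $758.38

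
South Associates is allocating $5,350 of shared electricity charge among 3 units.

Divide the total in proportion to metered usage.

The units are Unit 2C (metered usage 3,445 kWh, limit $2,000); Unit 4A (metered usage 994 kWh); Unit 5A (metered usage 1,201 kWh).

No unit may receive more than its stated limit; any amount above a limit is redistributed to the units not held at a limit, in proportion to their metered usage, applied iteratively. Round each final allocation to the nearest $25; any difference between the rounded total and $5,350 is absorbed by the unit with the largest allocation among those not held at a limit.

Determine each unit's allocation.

Metered usage total: 5,640.
Unconstrained shares: Unit 2C 3,267.86; Unit 4A 942.89; Unit 5A 1,139.25.
Capped: Unit 2C ($2,000); residual $3,350 reallocated over remaining metered usage 2,195.
Shares after redistribution: Unit 4A 1,517.04 → $1,525; Unit 5A 1,832.96 → $1,825.

Unit 2C: $2,000; Unit 4A: $1,525; Unit 5A: $1,825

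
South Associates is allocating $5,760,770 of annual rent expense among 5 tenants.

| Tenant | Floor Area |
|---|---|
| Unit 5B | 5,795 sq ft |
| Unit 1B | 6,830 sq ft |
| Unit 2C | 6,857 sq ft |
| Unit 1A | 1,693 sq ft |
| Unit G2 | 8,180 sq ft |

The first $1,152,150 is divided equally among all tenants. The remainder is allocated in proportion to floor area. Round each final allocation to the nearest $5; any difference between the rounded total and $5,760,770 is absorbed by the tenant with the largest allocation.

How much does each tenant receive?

Unit 5B: $1,140,220; Unit 1B: $1,302,715; Unit 2C: $1,306,950; Unit 1A: $496,225; Unit G2: $1,514,660

$1,152,150 shared equally gives $230,430 per tenant.
Remainder $4,608,620 by floor area (total 29,355): Unit 5B 909,792.30 → $909,790; Unit 1B 1,072,283.24 → $1,072,285; Unit 2C 1,076,522.14 → $1,076,520; Unit 1A 265,794.37 → $265,795; Unit G2 1,284,227.95 → $1,284,230.
Totals: Unit 5B $230,430 + $909,790 = $1,140,220; Unit 1B $230,430 + $1,072,285 = $1,302,715; Unit 2C $230,430 + $1,076,520 = $1,306,950; Unit 1A $230,430 + $265,795 = $496,225; Unit G2 $230,430 + $1,284,230 = $1,514,660.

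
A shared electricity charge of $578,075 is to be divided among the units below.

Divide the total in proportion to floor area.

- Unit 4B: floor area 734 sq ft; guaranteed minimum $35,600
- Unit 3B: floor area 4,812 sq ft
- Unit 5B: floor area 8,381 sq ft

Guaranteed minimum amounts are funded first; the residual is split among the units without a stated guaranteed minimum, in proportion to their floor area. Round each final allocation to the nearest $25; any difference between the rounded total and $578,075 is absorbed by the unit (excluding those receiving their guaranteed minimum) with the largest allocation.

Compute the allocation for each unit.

Unit 4B: $35,600; Unit 3B: $197,850; Unit 5B: $344,625

Fund the minimums — Unit 4B $35,600. Balance $542,475.
Balance split over remaining floor area 13,193: Unit 3B 197,861.72 → $197,850; Unit 5B 344,613.28 → $344,625.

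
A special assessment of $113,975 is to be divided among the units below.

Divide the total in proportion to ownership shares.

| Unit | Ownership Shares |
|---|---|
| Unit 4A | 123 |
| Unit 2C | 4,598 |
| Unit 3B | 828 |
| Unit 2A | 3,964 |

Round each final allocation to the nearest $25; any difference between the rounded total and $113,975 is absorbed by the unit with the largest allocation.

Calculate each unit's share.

Sum of ownership shares: 9,513.
Pro-rata amounts: Unit 4A 123/9,513 × $113,975 = 1,473.66; Unit 2C 4,598/9,513 × $113,975 = 55,088.52; Unit 3B 828/9,513 × $113,975 = 9,920.25; Unit 2A 3,964/9,513 × $113,975 = 47,492.58.
At nearest $25: Unit 4A $1,475; Unit 2C $55,100; Unit 3B $9,925; Unit 2A $47,500. Sum = $114,000.
Difference $113,975 − $114,000 = −$25 applied to largest allocation (Unit 2C): Unit 2C becomes $55,075.

Unit 4A: $1,475; Unit 2C: $55,075; Unit 3B: $9,925; Unit 2A: $47,500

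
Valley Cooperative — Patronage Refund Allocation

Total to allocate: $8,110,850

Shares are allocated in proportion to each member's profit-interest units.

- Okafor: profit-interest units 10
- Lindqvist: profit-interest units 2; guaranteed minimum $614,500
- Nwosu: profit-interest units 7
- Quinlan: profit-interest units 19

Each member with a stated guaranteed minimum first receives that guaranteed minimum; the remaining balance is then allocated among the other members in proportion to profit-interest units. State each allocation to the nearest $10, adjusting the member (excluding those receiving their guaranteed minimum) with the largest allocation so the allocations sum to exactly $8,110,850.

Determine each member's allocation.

Okafor: $2,082,320 | Lindqvist: $614,500 | Nwosu: $1,457,620 | Quinlan: $3,956,410

Guaranteed amounts: Lindqvist $614,500. Balance $7,496,350.
Balance split over remaining profit-interest units 36: Okafor 2,082,319.44 → $2,082,320; Nwosu 1,457,623.61 → $1,457,620; Quinlan 3,956,406.94 → $3,956,410.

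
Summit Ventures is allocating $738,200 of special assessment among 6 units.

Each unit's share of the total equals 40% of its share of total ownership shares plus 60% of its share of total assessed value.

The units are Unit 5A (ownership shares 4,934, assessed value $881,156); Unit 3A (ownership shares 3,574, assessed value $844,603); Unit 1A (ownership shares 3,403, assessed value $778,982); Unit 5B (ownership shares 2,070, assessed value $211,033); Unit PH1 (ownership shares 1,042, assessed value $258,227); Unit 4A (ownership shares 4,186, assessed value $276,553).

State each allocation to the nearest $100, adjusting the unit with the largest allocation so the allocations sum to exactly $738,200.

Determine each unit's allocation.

Unit 5A: $195,900; Unit 3A: $170,000; Unit 1A: $158,500; Unit 5B: $60,600; Unit PH1: $51,200; Unit 4A: $102,000

Ownership shares total 19,209; assessed value total 3,250,554.
Combined weights (40% ownership shares + 60% assessed value): Unit 5A 0.2654; Unit 3A 0.2303; Unit 1A 0.2147; Unit 5B 0.0821; Unit PH1 0.0694; Unit 4A 0.1382.
Proportional shares: Unit 5A 195,911.44; Unit 3A 170,024.87; Unit 1A 158,454.75; Unit 5B 60,575.28; Unit PH1 51,203.56; Unit 4A 102,030.10.
At nearest $100: Unit 5A $195,900; Unit 3A $170,000; Unit 1A $158,500; Unit 5B $60,600; Unit PH1 $51,200; Unit 4A $102,000. Sum = $738,200.
No rounding difference to absorb.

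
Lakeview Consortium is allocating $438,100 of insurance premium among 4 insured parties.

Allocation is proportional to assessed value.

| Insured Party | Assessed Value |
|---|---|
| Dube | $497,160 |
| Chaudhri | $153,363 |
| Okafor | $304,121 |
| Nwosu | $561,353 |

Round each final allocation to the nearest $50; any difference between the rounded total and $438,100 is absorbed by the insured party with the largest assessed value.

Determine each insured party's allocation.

Dube: $143,650; Chaudhri: $44,300; Okafor: $87,900; Nwosu: $162,250

Combined assessed value = 1,515,997.
Pro-rata amounts: Dube 497,160/1,515,997 × $438,100 = 143,671.65; Chaudhri 153,363/1,515,997 × $438,100 = 44,319.57; Okafor 304,121/1,515,997 × $438,100 = 87,886.33; Nwosu 561,353/1,515,997 × $438,100 = 162,222.45.
At nearest $50: Dube $143,650; Chaudhri $44,300; Okafor $87,900; Nwosu $162,200. Sum = $438,050.
Difference $438,100 − $438,050 = +$50 applied to largest assessed value (Nwosu): Nwosu becomes $162,250.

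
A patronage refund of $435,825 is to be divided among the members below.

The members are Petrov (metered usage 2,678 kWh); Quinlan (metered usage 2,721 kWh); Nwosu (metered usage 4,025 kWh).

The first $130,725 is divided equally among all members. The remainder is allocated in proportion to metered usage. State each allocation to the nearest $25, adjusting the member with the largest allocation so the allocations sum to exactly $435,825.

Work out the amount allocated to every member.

Petrov: $130,275 · Quinlan: $131,675 · Nwosu: $173,875

Equal tier: $130,725 ÷ 3 = $43,575 apiece.
Remainder $305,100 by metered usage (total 9,424): Petrov 86,699.68 → $86,700; Quinlan 88,091.80 → $88,100; Nwosu 130,308.52 → $130,300.
Totals: Petrov $43,575 + $86,700 = $130,275; Quinlan $43,575 + $88,100 = $131,675; Nwosu $43,575 + $130,300 = $173,875.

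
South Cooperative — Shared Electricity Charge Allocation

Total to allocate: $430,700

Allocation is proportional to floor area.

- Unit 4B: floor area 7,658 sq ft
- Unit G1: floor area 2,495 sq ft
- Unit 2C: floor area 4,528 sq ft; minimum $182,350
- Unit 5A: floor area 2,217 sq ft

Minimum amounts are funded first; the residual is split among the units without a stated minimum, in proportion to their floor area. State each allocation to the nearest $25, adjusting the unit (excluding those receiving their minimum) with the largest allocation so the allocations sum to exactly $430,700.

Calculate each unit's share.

Minimums first: Unit 2C $182,350. Residual $248,350.
Residual split over remaining floor area 12,370: Unit 4B 153,748.12 → $153,750; Unit G1 50,091.61 → $50,100; Unit 5A 44,510.26 → $44,500.

Unit 4B: $153,750; Unit G1: $50,100; Unit 2C: $182,350; Unit 5A: $44,500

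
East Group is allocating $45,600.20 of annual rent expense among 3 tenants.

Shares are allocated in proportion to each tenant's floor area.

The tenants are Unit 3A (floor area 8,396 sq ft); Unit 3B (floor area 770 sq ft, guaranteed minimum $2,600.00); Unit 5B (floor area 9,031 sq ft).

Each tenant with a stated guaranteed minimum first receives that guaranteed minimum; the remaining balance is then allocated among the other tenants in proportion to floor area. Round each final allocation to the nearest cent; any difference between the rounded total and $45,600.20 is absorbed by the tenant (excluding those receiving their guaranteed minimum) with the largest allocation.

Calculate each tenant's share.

Unit 3A: $20,716.69 · Unit 3B: $2,600.00 · Unit 5B: $22,283.51

Fund the minimums — Unit 3B $2,600.00. Residual $43,000.20.
Residual split over remaining floor area 17,427: Unit 3A 20,716.6856 → $20,716.69; Unit 5B 22,283.5144 → $22,283.51.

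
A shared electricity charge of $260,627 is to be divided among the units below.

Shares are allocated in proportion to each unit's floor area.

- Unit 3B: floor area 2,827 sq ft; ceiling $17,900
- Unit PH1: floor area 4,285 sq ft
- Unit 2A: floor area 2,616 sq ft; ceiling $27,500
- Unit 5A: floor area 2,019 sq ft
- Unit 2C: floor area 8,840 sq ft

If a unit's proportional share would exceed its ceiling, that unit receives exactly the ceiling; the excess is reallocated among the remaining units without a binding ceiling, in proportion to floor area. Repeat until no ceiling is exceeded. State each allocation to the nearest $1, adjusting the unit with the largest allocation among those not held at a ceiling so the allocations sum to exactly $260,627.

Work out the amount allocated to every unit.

Unit 3B: $17,900 | Unit PH1: $60,899 | Unit 2A: $27,500 | Unit 5A: $28,694 | Unit 2C: $125,634

Total floor area = 20,587.
Pro-rata shares before constraints: Unit 3B 35,789.21; Unit PH1 54,247.18; Unit 2A 33,118.00; Unit 5A 25,560.11; Unit 2C 111,912.502.
Capped: Unit 3B ($17,900), Unit 2A ($27,500); balance $215,227 reallocated over remaining floor area 15,144.
Shares after redistribution: Unit PH1 60,898.55 → $60,899; Unit 5A 28,694.09 → $28,694; Unit 2C 125,634.36 → $125,634.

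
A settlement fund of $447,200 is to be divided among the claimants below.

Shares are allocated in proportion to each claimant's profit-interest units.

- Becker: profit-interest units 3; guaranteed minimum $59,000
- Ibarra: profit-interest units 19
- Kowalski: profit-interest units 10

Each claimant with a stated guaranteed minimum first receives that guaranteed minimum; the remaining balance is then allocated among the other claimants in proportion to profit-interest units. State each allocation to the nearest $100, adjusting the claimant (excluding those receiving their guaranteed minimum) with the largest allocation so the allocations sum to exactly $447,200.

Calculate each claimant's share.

Becker: $59,000 | Ibarra: $254,300 | Kowalski: $133,900

Minimums first: Becker $59,000. Residual $388,200.
Residual split over remaining profit-interest units 29: Ibarra 254,337.93 → $254,300; Kowalski 133,862.07 → $133,900.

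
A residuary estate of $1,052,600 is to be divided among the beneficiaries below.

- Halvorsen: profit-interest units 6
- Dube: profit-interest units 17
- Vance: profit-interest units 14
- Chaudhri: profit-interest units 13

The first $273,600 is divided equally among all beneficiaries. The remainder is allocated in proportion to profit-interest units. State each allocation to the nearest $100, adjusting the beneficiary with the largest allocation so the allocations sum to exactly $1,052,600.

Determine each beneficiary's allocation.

Halvorsen: $161,900 · Dube: $333,300 · Vance: $286,500 · Chaudhri: $270,900

First tranche $273,600 split equally: $68,400 each.
Remainder $779,000 by profit-interest units (total 50): Halvorsen 93,480.00 → $93,500; Dube 264,860.00 → $264,900; Vance 218,120.00 → $218,100; Chaudhri 202,540.00 → $202,500.
Totals: Halvorsen $68,400 + $93,500 = $161,900; Dube $68,400 + $264,900 = $333,300; Vance $68,400 + $218,100 = $286,500; Chaudhri $68,400 + $202,500 = $270,900.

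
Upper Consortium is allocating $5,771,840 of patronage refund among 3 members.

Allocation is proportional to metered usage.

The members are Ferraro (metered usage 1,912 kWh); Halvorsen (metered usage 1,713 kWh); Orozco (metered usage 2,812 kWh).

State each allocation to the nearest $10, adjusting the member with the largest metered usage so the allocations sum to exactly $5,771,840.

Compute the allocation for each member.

Ferraro: $1,714,430 | Halvorsen: $1,535,990 | Orozco: $2,521,420

Total metered usage = 6,437.
Unrounded shares: Ferraro 1,912/6,437 × $5,771,840 = 1,714,425.68; Halvorsen 1,713/6,437 × $5,771,840 = 1,535,989.11; Orozco 2,812/6,437 × $5,771,840 = 2,521,425.21.
Rounded to nearest $10: Ferraro $1,714,430; Halvorsen $1,535,990; Orozco $2,521,430. Sum = $5,771,850.
Difference $5,771,840 − $5,771,850 = −$10 applied to largest metered usage (Orozco): Orozco becomes $2,521,420.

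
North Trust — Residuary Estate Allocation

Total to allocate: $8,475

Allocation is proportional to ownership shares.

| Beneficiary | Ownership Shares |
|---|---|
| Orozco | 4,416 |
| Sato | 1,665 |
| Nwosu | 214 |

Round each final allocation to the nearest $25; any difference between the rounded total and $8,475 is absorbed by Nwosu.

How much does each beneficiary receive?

Orozco: $5,950 · Sato: $2,250 · Nwosu: $275

Sum of ownership shares: 6,295.
Proportional shares: Orozco 4,416/6,295 × $8,475 = 5,945.29; Sato 1,665/6,295 × $8,475 = 2,241.60; Nwosu 214/6,295 × $8,475 = 288.11.
At nearest $25: Orozco $5,950; Sato $2,250; Nwosu $300. Sum = $8,500.
Difference $8,475 − $8,500 = −$25 applied to Nwosu: Nwosu becomes $275.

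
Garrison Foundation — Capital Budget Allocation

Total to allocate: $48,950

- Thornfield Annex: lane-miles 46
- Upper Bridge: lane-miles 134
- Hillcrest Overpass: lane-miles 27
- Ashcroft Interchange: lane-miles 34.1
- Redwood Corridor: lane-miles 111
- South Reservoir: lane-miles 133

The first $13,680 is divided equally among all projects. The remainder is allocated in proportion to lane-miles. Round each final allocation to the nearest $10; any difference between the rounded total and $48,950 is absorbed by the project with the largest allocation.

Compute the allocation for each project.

Thornfield Annex: $5,620 · Upper Bridge: $12,030 · Hillcrest Overpass: $4,240 · Ashcroft Interchange: $4,760 · Redwood Corridor: $10,350 · South Reservoir: $11,950

$13,680 shared equally gives $2,280 per project.
Remainder $35,270 by lane-miles (total 485.1): Thornfield Annex 3,344.51 → $3,340; Upper Bridge 9,742.69 → $9,740; Hillcrest Overpass 1,963.08 → $1,960; Ashcroft Interchange 2,479.30 → $2,480; Redwood Corridor 8,070.44 → $8,070; South Reservoir 9,669.99 → $9,670.
Rounding difference +$10 on remainder applied to Upper Bridge.
Totals: Thornfield Annex $2,280 + $3,340 = $5,620; Upper Bridge $2,280 + $9,750 = $12,030; Hillcrest Overpass $2,280 + $1,960 = $4,240; Ashcroft Interchange $2,280 + $2,480 = $4,760; Redwood Corridor $2,280 + $8,070 = $10,350; South Reservoir $2,280 + $9,670 = $11,950.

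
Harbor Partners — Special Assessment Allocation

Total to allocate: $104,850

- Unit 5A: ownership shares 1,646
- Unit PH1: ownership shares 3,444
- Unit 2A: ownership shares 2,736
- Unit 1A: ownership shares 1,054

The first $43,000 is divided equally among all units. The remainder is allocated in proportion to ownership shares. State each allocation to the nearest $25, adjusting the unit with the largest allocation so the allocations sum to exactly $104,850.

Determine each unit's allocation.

Unit 5A: $22,225 | Unit PH1: $34,725 | Unit 2A: $29,800 | Unit 1A: $18,100

Equal tier: $43,000 ÷ 4 = $10,750 apiece.
Remainder $61,850 by ownership shares (total 8,880): Unit 5A 11,464.54 → $11,475; Unit PH1 23,987.77 → $24,000; Unit 2A 19,056.49 → $19,050; Unit 1A 7,341.20 → $7,350.
Rounding difference −$25 on remainder applied to Unit PH1.
Totals: Unit 5A $10,750 + $11,475 = $22,225; Unit PH1 $10,750 + $23,975 = $34,725; Unit 2A $10,750 + $19,050 = $29,800; Unit 1A $10,750 + $7,350 = $18,100.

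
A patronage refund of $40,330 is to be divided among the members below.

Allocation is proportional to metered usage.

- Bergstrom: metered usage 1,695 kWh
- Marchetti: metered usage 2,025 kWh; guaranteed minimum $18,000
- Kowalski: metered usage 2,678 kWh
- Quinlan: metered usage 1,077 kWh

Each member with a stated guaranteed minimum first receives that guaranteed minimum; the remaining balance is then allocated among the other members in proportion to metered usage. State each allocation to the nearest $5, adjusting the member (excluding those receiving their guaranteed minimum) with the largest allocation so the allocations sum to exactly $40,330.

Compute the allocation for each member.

Bergstrom: $6,945 · Marchetti: $18,000 · Kowalski: $10,970 · Quinlan: $4,415

Minimums first: Marchetti $18,000. Balance $22,330.
Balance split over remaining metered usage 5,450: Bergstrom 6,944.83 → $6,945; Kowalski 10,972.43 → $10,970; Quinlan 4,412.74 → $4,415.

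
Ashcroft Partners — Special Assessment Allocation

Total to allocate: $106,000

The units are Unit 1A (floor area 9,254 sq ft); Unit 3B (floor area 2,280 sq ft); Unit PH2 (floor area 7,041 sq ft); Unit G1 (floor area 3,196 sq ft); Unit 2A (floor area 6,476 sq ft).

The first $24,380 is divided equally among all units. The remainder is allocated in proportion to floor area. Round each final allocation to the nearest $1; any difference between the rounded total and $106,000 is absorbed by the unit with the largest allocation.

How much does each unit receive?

Unit 1A: $31,616 | Unit 3B: $11,464 | Unit PH2: $25,221 | Unit G1: $14,111 | Unit 2A: $23,588

First tranche $24,380 split equally: $4,876 each.
Remainder $81,620 by floor area (total 28,247): Unit 1A 26,739.53 → $26,740; Unit 3B 6,588.08 → $6,588; Unit PH2 20,345.04 → $20,345; Unit G1 9,234.88 → $9,235; Unit 2A 18,712.47 → $18,712.
Totals: Unit 1A $4,876 + $26,740 = $31,616; Unit 3B $4,876 + $6,588 = $11,464; Unit PH2 $4,876 + $20,345 = $25,221; Unit G1 $4,876 + $9,235 = $14,111; Unit 2A $4,876 + $18,712 = $23,588.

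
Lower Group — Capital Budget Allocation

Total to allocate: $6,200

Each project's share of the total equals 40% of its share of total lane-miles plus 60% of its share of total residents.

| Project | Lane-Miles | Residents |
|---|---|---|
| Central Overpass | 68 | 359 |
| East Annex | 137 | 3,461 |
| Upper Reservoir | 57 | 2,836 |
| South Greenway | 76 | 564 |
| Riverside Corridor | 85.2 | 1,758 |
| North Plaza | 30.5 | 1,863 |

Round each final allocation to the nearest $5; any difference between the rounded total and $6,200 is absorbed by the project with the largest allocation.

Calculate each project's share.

Central Overpass: $495; East Annex: $1,935; Upper Reservoir: $1,285; South Greenway: $610; Riverside Corridor: $1,070; North Plaza: $805

Lane-miles total 453.7; residents total 10,841.
Composite weights (40% lane-miles + 60% residents): Central Overpass 0.0798; East Annex 0.3123; Upper Reservoir 0.2072; South Greenway 0.0982; Riverside Corridor 0.1724; North Plaza 0.1300.
Proportional shares: Central Overpass 494.89; East Annex 1,936.48; Upper Reservoir 1,284.72; South Greenway 608.96; Riverside Corridor 1,068.96; North Plaza 805.99.
After rounding ($5): Central Overpass $495; East Annex $1,935; Upper Reservoir $1,285; South Greenway $610; Riverside Corridor $1,070; North Plaza $805. Sum = $6,200.
Sum already equals the total — no adjustment.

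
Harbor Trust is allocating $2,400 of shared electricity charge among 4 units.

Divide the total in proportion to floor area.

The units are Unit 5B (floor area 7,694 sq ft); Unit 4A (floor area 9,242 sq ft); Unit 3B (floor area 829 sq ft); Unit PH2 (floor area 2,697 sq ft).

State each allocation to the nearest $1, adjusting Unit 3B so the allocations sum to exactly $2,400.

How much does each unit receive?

Unit 5B: $902 | Unit 4A: $1,084 | Unit 3B: $98 | Unit PH2: $316

Total floor area = 20,462.
Proportional shares: Unit 5B 7,694/20,462 × $2,400 = 902.43; Unit 4A 9,242/20,462 × $2,400 = 1,084.00; Unit 3B 829/20,462 × $2,400 = 97.23; Unit PH2 2,697/20,462 × $2,400 = 316.33.
Rounded to nearest $1: Unit 5B $902; Unit 4A $1,084; Unit 3B $97; Unit PH2 $316. Sum = $2,399.
Difference $2,400 − $2,399 = +$1 applied to Unit 3B: Unit 3B becomes $98.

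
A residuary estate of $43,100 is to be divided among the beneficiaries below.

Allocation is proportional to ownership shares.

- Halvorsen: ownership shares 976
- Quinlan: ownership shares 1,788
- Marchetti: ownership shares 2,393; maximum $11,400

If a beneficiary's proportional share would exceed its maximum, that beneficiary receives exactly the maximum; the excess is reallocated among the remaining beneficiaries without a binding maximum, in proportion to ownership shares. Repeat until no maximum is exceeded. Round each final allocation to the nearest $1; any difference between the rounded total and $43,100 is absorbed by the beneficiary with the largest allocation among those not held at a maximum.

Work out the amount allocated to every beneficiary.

Halvorsen: $11,194; Quinlan: $20,506; Marchetti: $11,400

Combined ownership shares = 5,157.
Unconstrained shares: Halvorsen 8,156.99; Quinlan 14,943.34; Marchetti 19,999.67.
Capped: Marchetti ($11,400); remaining pool $31,700 reallocated over remaining ownership shares 2,764.
Redistributed shares: Halvorsen 11,193.63 → $11,194; Quinlan 20,506.37 → $20,506.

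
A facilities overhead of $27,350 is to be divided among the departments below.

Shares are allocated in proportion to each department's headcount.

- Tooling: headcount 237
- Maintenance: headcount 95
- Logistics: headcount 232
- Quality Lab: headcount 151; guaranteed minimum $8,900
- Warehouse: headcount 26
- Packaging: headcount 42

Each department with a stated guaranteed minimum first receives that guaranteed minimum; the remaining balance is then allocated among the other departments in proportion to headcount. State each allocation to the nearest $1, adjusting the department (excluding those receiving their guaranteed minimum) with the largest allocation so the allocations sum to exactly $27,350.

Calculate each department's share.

Tooling: $6,919 | Maintenance: $2,773 | Logistics: $6,773 | Quality Lab: $8,900 | Warehouse: $759 | Packaging: $1,226

Minimums first: Quality Lab $8,900. Remaining pool $18,450.
Remaining pool split over remaining headcount 632: Tooling 6,918.75 → $6,919; Maintenance 2,773.34 → $2,773; Logistics 6,772.78 → $6,773; Warehouse 759.02 → $759; Packaging 1,226.11 → $1,226.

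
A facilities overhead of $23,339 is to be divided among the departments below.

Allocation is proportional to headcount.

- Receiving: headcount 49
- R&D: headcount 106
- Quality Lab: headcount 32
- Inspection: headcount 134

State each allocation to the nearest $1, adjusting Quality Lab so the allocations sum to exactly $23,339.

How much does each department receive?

Receiving: $3,563 | R&D: $7,707 | Quality Lab: $2,326 | Inspection: $9,743

Total headcount = 321.
Proportional shares: Receiving 49/321 × $23,339 = 3,562.65; R&D 106/321 × $23,339 = 7,706.96; Quality Lab 32/321 × $23,339 = 2,326.63; Inspection 134/321 × $23,339 = 9,742.76.
Rounded to nearest $1: Receiving $3,563; R&D $7,707; Quality Lab $2,327; Inspection $9,743. Sum = $23,340.
Difference $23,339 − $23,340 = −$1 applied to Quality Lab: Quality Lab becomes $2,326.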